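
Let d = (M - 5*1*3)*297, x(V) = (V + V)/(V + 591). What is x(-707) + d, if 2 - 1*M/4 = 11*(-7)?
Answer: 5185733/58 ≈ 89409.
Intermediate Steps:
x(V) = 2*V/(591 + V) (x(V) = (2*V)/(591 + V) = 2*V/(591 + V))
M = 316 (M = 8 - 44*(-7) = 8 - 4*(-77) = 8 + 308 = 316)
d = 89397 (d = (316 - 5*1*3)*297 = (316 - 5*3)*297 = (316 - 15)*297 = 301*297 = 89397)
x(-707) + d = 2*(-707)/(591 - 707) + 89397 = 2*(-707)/(-116) + 89397 = 2*(-707)*(-1/116) + 89397 = 707/58 + 89397 = 5185733/58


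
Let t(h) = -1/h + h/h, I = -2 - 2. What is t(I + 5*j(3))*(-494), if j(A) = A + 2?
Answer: -9880/21 ≈ -470.48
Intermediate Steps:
I = -4
j(A) = 2 + A
t(h) = 1 - 1/h (t(h) = -1/h + 1 = 1 - 1/h)
t(I + 5*j(3))*(-494) = ((-1 + (-4 + 5*(2 + 3)))/(-4 + 5*(2 + 3)))*(-494) = ((-1 + (-4 + 5*5))/(-4 + 5*5))*(-494) = ((-1 + (-4 + 25))/(-4 + 25))*(-494) = ((-1 + 21)/21)*(-494) = ((1/21)*20)*(-494) = (20/21)*(-494) = -9880/21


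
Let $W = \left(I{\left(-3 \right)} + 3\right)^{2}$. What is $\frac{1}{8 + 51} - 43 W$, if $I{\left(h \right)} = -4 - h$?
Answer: $- \frac{10147}{59} \approx -171.98$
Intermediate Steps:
$W = 4$ ($W = \left(\left(-4 - -3\right) + 3\right)^{2} = \left(\left(-4 + 3\right) + 3\right)^{2} = \left(-1 + 3\right)^{2} = 2^{2} = 4$)
$\frac{1}{8 + 51} - 43 W = \frac{1}{8 + 51} - 172 = \frac{1}{59} - 172 = - \frac{10147}{59}$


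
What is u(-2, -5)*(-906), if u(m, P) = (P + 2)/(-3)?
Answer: -906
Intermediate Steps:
u(m, P) = -⅔ - P/3 (u(m, P) = (2 + P)*(-⅓) = -⅔ - P/3)
u(-2, -5)*(-906) = (-⅔ - ⅓*(-5))*(-906) = (-⅔ + 5/3)*(-906) = 1*(-906) = -906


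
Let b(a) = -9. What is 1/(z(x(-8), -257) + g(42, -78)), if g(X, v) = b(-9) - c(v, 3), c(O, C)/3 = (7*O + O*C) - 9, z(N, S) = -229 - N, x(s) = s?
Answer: 1/2137 ≈ 0.00046795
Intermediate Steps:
c(O, C) = -27 + 21*O + 3*C*O (c(O, C) = 3*((7*O + O*C) - 9) = 3*((7*O + C*O) - 9) = 3*(-9 + 7*O + C*O) = -27 + 21*O + 3*C*O)
g(X, v) = 18 - 30*v (g(X, v) = -9 - (-27 + 21*v + 3*3*v) = -9 - (-27 + 21*v + 9*v) = -9 - (-27 + 30*v) = -9 + (27 - 30*v) = 18 - 30*v)
1/(z(x(-8), -257) + g(42, -78)) = 1/((-229 - 1*(-8)) + (18 - 30*(-78))) = 1/((-229 + 8) + (18 + 2340)) = 1/(-221 + 2358) = 1/2137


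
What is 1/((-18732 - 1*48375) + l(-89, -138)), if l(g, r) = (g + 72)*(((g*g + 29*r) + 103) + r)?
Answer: -1/133135 ≈ -7.5112e-6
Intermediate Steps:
l(g, r) = (72 + g)*(103 + g² + 30*r) (l(g, r) = (72 + g)*(((g² + 29*r) + 103) + r) = (72 + g)*((103 + g² + 29*r) + r) = (72 + g)*(103 + g² + 30*r))
1/((-18732 - 1*48375) + l(-89, -138)) = 1/((-18732 - 1*48375) + (7416 + (-89)³ + 72*(-89)² + 103*(-89) + 2160*(-138) + 30*(-89)*(-138))) = 1/((-18732 - 48375) + (7416 - 704969 + 72*7921 - 9167 - 298080 + 368460)) = 1/(-67107 + (7416 - 704969 + 570312 - 9167 - 298080 + 368460)) = 1/(-67107 - 66028) = 1/(-133135) = -1/133135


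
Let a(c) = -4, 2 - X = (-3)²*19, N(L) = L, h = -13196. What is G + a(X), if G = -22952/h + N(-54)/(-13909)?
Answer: -103555176/45885791 ≈ -2.2568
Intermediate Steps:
X = -169 (X = 2 - (-3)²*19 = 2 - 9*19 = 2 - 1*171 = 2 - 171 = -169)
G = 79987988/45885791 (G = -22952/(-13196) - 54/(-13909) = -22952*(-1/13196) - 54*(-1/13909) = 5738/3299 + 54/13909 = 79987988/45885791 ≈ 1.7432)
G + a(X) = 79987988/45885791 - 4 = -103555176/45885791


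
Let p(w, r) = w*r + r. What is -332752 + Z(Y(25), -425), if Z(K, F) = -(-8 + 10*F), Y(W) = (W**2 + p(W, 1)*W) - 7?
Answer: -328494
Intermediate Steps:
p(w, r) = r + r*w (p(w, r) = r*w + r = r + r*w)
Y(W) = -7 + W**2 + W*(1 + W) (Y(W) = (W**2 + (1*(1 + W))*W) - 7 = (W**2 + (1 + W)*W) - 7 = (W**2 + W*(1 + W)) - 7 = -7 + W**2 + W*(1 + W))
Z(K, F) = 8 - 10*F
-332752 + Z(Y(25), -425) = -332752 + (8 - 10*(-425)) = -332752 + (8 + 4250) = -332752 + 4258 = -328494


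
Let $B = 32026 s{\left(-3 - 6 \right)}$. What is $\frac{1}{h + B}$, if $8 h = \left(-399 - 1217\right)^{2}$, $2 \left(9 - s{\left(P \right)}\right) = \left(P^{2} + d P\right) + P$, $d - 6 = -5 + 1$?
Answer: $- \frac{1}{250036} \approx -3.9994 \cdot 10^{-6}$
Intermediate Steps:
$d = 2$ ($d = 6 + \left(-5 + 1\right) = 6 - 4 = 2$)
$s{\left(P \right)} = 9 - \frac{3 P}{2} - \frac{P^{2}}{2}$ ($s{\left(P \right)} = 9 - \frac{\left(P^{2} + 2 P\right) + P}{2} = 9 - \frac{P^{2} + 3 P}{2} = 9 - \left(\frac{P^{2}}{2} + \frac{3 P}{2}\right) = 9 - \frac{3 P}{2} - \frac{P^{2}}{2}$)
$h = 326432$ ($h = \frac{\left(-399 - 1217\right)^{2}}{8} = \frac{\left(-1616\right)^{2}}{8} = \frac{1}{8} \cdot 2611456 = 326432$)
$B = -576468$ ($B = 32026 \left(9 - \frac{3 \left(-3 - 6\right)}{2} - \frac{\left(-3 - 6\right)^{2}}{2}\right) = 32026 \left(9 - - \frac{27}{2} - \frac{\left(-9\right)^{2}}{2}\right) = 32026 \left(9 + \frac{27}{2} - \frac{81}{2}\right) = 32026 \left(-18\right) = -576468$)
$\frac{1}{h + B} = \frac{1}{326432 - 576468} = \frac{1}{-250036} = - \frac{1}{250036}$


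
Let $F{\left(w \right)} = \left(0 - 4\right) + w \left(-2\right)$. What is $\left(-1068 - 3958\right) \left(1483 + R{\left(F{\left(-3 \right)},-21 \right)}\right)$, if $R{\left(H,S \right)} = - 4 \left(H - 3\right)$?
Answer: $-7473662$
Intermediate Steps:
$F{\left(w \right)} = -4 - 2 w$
$R{\left(H,S \right)} = 12 - 4 H$ ($R{\left(H,S \right)} = - 4 \left(-3 + H\right) = 12 - 4 H$)
$\left(-1068 - 3958\right) \left(1483 + R{\left(F{\left(-3 \right)},-21 \right)}\right) = \left(-1068 - 3958\right) \left(1483 + \left(12 - 4 \left(-4 - -6\right)\right)\right) = - 5026 \left(1483 + \left(12 - 4 \left(-4 + 6\right)\right)\right) = - 5026 \left(1483 + \left(12 - 8\right)\right) = - 5026 \left(1483 + 4\right) = \left(-5026\right) 1487 = -7473662$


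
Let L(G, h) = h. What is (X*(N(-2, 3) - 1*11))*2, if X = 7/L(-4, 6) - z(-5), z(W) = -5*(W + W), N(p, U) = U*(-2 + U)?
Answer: 2344/3 ≈ 781.33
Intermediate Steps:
z(W) = -10*W
X = -293/6 (X = 7/6 - (-10)*(-5) = 7*(⅙) - 1*50 = 7/6 - 50 = -293/6 ≈ -48.833)
(X*(N(-2, 3) - 1*11))*2 = -293*(3*(-2 + 3) - 1*11)/6*2 = -293*(3*1 - 11)/6*2 = -293*(3 - 11)/6*2 = -293/6*(-8)*2 = (1172/3)*2 = 2344/3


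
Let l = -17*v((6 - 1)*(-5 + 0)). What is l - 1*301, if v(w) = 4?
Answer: -369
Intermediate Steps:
l = -68 (l = -17*4 = -68)
l - 1*301 = -68 - 1*301 = -68 - 301 = -369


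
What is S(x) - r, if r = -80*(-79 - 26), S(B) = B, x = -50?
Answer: -8450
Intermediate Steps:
r = 8400 (r = -80*(-105) = 8400)
S(x) - r = -50 - 1*8400 = -50 - 8400 = -8450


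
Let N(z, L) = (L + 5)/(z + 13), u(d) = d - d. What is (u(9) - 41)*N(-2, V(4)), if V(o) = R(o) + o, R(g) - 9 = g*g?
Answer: -1394/11 ≈ -126.73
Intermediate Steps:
R(g) = 9 + g² (R(g) = 9 + g*g = 9 + g²)
u(d) = 0
V(o) = 9 + o + o² (V(o) = (9 + o²) + o = 9 + o + o²)
N(z, L) = (5 + L)/(13 + z)
(u(9) - 41)*N(-2, V(4)) = (0 - 41)*((5 + (9 + 4 + 4²))/(13 - 2)) = -41*(5 + (9 + 4 + 16))/11 = -41*(5 + 29)/11 = -41*34/11 = -1394/11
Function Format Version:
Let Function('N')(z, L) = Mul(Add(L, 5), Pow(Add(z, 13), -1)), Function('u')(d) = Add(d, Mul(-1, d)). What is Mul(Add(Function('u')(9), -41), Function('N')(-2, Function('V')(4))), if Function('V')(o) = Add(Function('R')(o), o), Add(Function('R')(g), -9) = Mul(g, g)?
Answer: Rational(-1394, 11) ≈ -126.73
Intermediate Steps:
Function('R')(g) = Add(9, Pow(g, 2)) (Function('R')(g) = Add(9, Mul(g, g)) = Add(9, Pow(g, 2)))
Function('u')(d) = 0
Function('V')(o) = Add(9, o, Pow(o, 2)) (Function('V')(o) = Add(Add(9, Pow(o, 2)), o) = Add(9, o, Pow(o, 2)))
Function('N')(z, L) = Mul(Pow(Add(13, z), -1), Add(5, L)) (Function('N')(z, L) = Mul(Add(5, L), Pow(Add(13, z), -1)) = Mul(Pow(Add(13, z), -1), Add(5, L)))
Mul(Add(Function('u')(9), -41), Function('N')(-2, Function('V')(4))) = Mul(Add(0, -41), Mul(Pow(Add(13, -2), -1), Add(5, Add(9, 4, Pow(4, 2))))) = Mul(-41, Mul(Pow(11, -1), Add(5, Add(9, 4, 16)))) = Mul(-41, Mul(Rational(1, 11), Add(5, 29))) = Mul(-41, Mul(Rational(1, 11), 34)) = Mul(-41, Rational(34, 11)) = Rational(-1394, 11)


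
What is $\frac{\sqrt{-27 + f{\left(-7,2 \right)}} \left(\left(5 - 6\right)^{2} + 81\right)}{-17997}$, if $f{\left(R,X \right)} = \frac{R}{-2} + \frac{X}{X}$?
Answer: $- \frac{41 i \sqrt{10}}{5999} \approx - 0.021612 i$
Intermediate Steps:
$f{\left(R,X \right)} = 1 - \frac{R}{2}$ ($f{\left(R,X \right)} = R \left(- \frac{1}{2}\right) + 1 = - \frac{R}{2} + 1 = 1 - \frac{R}{2}$)
$\frac{\sqrt{-27 + f{\left(-7,2 \right)}} \left(\left(5 - 6\right)^{2} + 81\right)}{-17997} = \frac{\sqrt{-27 + \left(1 - - \frac{7}{2}\right)} \left(\left(5 - 6\right)^{2} + 81\right)}{-17997} = \sqrt{-27 + \left(1 + \frac{7}{2}\right)} \left(\left(-1\right)^{2} + 81\right) \left(- \frac{1}{17997}\right) = \sqrt{-27 + \frac{9}{2}} \left(1 + 81\right) \left(- \frac{1}{17997}\right) = \sqrt{- \frac{45}{2}} \cdot 82 \left(- \frac{1}{17997}\right) = \frac{3 i \sqrt{10}}{2} \cdot 82 \left(- \frac{1}{17997}\right) = 123 i \sqrt{10} \left(- \frac{1}{17997}\right) = - \frac{41 i \sqrt{10}}{5999}$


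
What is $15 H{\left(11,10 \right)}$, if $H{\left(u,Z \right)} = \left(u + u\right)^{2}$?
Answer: $7260$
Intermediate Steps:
$H{\left(u,Z \right)} = 4 u^{2}$ ($H{\left(u,Z \right)} = \left(2 u\right)^{2} = 4 u^{2}$)
$15 H{\left(11,10 \right)} = 15 \cdot 4 \cdot 11^{2} = 15 \cdot 4 \cdot 121 = 15 \cdot 484 = 7260$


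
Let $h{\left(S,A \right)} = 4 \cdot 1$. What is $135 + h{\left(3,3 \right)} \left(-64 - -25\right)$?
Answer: $-21$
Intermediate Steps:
$h{\left(S,A \right)} = 4$
$135 + h{\left(3,3 \right)} \left(-64 - -25\right) = 135 + 4 \left(-64 - -25\right) = 135 + 4 \left(-64 + 25\right) = 135 + 4 \left(-39\right) = 135 - 156 = -21$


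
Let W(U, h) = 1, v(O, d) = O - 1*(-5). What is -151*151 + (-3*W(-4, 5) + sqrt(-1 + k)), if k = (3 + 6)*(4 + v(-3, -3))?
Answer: -22804 + sqrt(53) ≈ -22797.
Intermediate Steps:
v(O, d) = 5 + O (v(O, d) = O + 5 = 5 + O)
k = 54 (k = (3 + 6)*(4 + (5 - 3)) = 9*(4 + 2) = 9*6 = 54)
-151*151 + (-3*W(-4, 5) + sqrt(-1 + k)) = -151*151 + (-3*1 + sqrt(-1 + 54)) = -22801 + (-3 + sqrt(53)) = -22804 + sqrt(53)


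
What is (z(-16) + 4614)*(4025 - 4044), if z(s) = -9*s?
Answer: -90402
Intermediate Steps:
(z(-16) + 4614)*(4025 - 4044) = (-9*(-16) + 4614)*(4025 - 4044) = (144 + 4614)*(-19) = 4758*(-19) = -90402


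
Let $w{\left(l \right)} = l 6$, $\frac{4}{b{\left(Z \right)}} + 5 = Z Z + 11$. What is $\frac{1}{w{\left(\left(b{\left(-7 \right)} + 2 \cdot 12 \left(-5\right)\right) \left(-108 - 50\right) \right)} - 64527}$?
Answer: $\frac{55}{2704023} \approx 2.034 \cdot 10^{-5}$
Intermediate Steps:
$b{\left(Z \right)} = \frac{4}{6 + Z^{2}}$ ($b{\left(Z \right)} = \frac{4}{-5 + \left(Z Z + 11\right)} = \frac{4}{-5 + \left(Z^{2} + 11\right)} = \frac{4}{-5 + \left(11 + Z^{2}\right)} = \frac{4}{6 + Z^{2}}$)
$w{\left(l \right)} = 6 l$
$\frac{1}{w{\left(\left(b{\left(-7 \right)} + 2 \cdot 12 \left(-5\right)\right) \left(-108 - 50\right) \right)} - 64527} = \frac{1}{6 \left(\frac{4}{6 + \left(-7\right)^{2}} + 2 \cdot 12 \left(-5\right)\right) \left(-108 - 50\right) - 64527} = \frac{1}{6 \left(\frac{4}{6 + 49} + 2 \left(-60\right)\right) \left(-158\right) - 64527} = \frac{1}{6 \left(\frac{4}{55} - 120\right) \left(-158\right) - 64527} = \frac{1}{6 \left(\left(- \frac{6596}{55}\right) \left(-158\right)\right) - 64527} = \frac{1}{6 \cdot \frac{1042168}{55} - 64527} = \frac{1}{\frac{6253008}{55} - 64527} = \frac{1}{\frac{2704023}{55}} = \frac{55}{2704023}$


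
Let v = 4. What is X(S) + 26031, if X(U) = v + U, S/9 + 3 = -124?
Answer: 24892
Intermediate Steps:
S = -1143 (S = -27 + 9*(-124) = -27 - 1116 = -1143)
X(U) = 4 + U
X(S) + 26031 = (4 - 1143) + 26031 = -1139 + 26031 = 24892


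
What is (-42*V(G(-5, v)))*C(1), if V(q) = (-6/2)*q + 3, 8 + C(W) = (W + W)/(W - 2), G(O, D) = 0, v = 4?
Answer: 1260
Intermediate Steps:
C(W) = -8 + 2*W/(-2 + W) (C(W) = -8 + (W + W)/(W - 2) = -8 + (2*W)/(-2 + W) = -8 + 2*W/(-2 + W))
V(q) = 3 - 3*q (V(q) = (-6*1/2)*q + 3 = -3*q + 3 = 3 - 3*q)
(-42*V(G(-5, v)))*C(1) = (-42*(3 - 3*0))*(2*(8 - 3*1)/(-2 + 1)) = (-42*(3 + 0))*(2*(8 - 3)/(-1)) = (-42*3)*(2*(-1)*5) = -126*(-10) = 1260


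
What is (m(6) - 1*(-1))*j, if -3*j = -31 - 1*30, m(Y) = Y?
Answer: 427/3 ≈ 142.33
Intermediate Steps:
j = 61/3 (j = -(-31 - 1*30)/3 = -(-31 - 30)/3 = -⅓*(-61) = 61/3 ≈ 20.333)
(m(6) - 1*(-1))*j = (6 - 1*(-1))*(61/3) = (6 + 1)*(61/3) = 7*(61/3) = 427/3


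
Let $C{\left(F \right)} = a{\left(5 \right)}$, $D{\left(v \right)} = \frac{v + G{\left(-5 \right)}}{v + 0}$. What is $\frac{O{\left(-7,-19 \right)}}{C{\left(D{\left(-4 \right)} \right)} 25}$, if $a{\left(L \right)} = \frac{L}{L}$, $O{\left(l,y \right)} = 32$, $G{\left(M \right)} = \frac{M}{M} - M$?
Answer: $\frac{32}{25} \approx 1.28$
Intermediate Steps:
$G{\left(M \right)} = 1 - M$
$a{\left(L \right)} = 1$
$D{\left(v \right)} = \frac{6 + v}{v}$ ($D{\left(v \right)} = \frac{v + \left(1 - -5\right)}{v + 0} = \frac{v + \left(1 + 5\right)}{v} = \frac{v + 6}{v} = \frac{6 + v}{v}$)
$C{\left(F \right)} = 1$
$\frac{O{\left(-7,-19 \right)}}{C{\left(D{\left(-4 \right)} \right)} 25} = \frac{32}{1 \cdot 25} = \frac{32}{25}$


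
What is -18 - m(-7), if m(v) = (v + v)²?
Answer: -214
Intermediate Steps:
m(v) = 4*v² (m(v) = (2*v)² = 4*v²)
-18 - m(-7) = -18 - 4*(-7)² = -18 - 4*49 = -18 - 1*196 = -18 - 196 = -214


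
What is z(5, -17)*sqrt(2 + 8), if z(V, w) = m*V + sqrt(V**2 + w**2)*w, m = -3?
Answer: sqrt(10)*(-15 - 17*sqrt(314)) ≈ -1000.0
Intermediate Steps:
z(V, w) = -3*V + w*sqrt(V**2 + w**2) (z(V, w) = -3*V + sqrt(V**2 + w**2)*w = -3*V + w*sqrt(V**2 + w**2))
z(5, -17)*sqrt(2 + 8) = (-3*5 - 17*sqrt(5**2 + (-17)**2))*sqrt(2 + 8) = (-15 - 17*sqrt(25 + 289))*sqrt(10) = (-15 - 17*sqrt(314))*sqrt(10) = sqrt(10)*(-15 - 17*sqrt(314))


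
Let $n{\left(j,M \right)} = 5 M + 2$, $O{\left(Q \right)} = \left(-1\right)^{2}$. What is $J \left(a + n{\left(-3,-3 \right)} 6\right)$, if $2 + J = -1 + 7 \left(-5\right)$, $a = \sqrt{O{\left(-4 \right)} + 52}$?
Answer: $2964 - 38 \sqrt{53} \approx 2687.4$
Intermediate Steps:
$O{\left(Q \right)} = 1$
$n{\left(j,M \right)} = 2 + 5 M$
$a = \sqrt{53}$ ($a = \sqrt{1 + 52} = \sqrt{53} \approx 7.2801$)
$J = -38$ ($J = -2 + \left(-1 + 7 \left(-5\right)\right) = -2 - 36 = -38$)
$J \left(a + n{\left(-3,-3 \right)} 6\right) = - 38 \left(\sqrt{53} + \left(2 + 5 \left(-3\right)\right) 6\right) = - 38 \left(\sqrt{53} + \left(2 - 15\right) 6\right) = - 38 \left(\sqrt{53} - 78\right) = - 38 \left(-78 + \sqrt{53}\right) = 2964 - 38 \sqrt{53}$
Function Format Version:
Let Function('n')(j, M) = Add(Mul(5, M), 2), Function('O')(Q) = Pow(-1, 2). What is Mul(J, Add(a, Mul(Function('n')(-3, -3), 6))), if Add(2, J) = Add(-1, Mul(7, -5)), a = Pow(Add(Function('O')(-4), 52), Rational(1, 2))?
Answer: Add(2964, Mul(-38, Pow(53, Rational(1, 2)))) ≈ 2687.4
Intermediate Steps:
Function('O')(Q) = 1
Function('n')(j, M) = Add(2, Mul(5, M))
a = Pow(53, Rational(1, 2)) (a = Pow(Add(1, 52), Rational(1, 2)) = Pow(53, Rational(1, 2)) ≈ 7.2801)
J = -38 (J = Add(-2, Add(-1, Mul(7, -5))) = Add(-2, Add(-1, -35)) = Add(-2, -36) = -38)
Mul(J, Add(a, Mul(Function('n')(-3, -3), 6))) = Mul(-38, Add(Pow(53, Rational(1, 2)), Mul(Add(2, Mul(5, -3)), 6))) = Mul(-38, Add(Pow(53, Rational(1, 2)), Mul(Add(2, -15), 6))) = Mul(-38, Add(Pow(53, Rational(1, 2)), Mul(-13, 6))) = Mul(-38, Add(Pow(53, Rational(1, 2)), -78)) = Mul(-38, Add(-78, Pow(53, Rational(1, 2)))) = Add(2964, Mul(-38, Pow(53, Rational(1, 2))))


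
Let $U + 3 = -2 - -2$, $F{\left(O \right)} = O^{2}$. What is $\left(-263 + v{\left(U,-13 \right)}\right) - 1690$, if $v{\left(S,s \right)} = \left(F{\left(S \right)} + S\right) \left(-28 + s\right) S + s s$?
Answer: $-1046$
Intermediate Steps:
$U = -3$ ($U = -3 - 0 = -3 + \left(-2 + 2\right) = -3 + 0 = -3$)
$v{\left(S,s \right)} = s^{2} + S \left(-28 + s\right) \left(S + S^{2}\right)$ ($v{\left(S,s \right)} = \left(S^{2} + S\right) \left(-28 + s\right) S + s s = \left(S + S^{2}\right) \left(-28 + s\right) S + s^{2} = \left(-28 + s\right) \left(S + S^{2}\right) S + s^{2} = S \left(-28 + s\right) \left(S + S^{2}\right) + s^{2} = s^{2} + S \left(-28 + s\right) \left(S + S^{2}\right)$)
$\left(-263 + v{\left(U,-13 \right)}\right) - 1690 = \left(-263 - \left(-1107 - 169 + 369\right)\right) - 1690 = \left(-263 - -907\right) - 1690 = \left(-263 + \left(169 - 252 + 756 - 117 + 351\right)\right) - 1690 = \left(-263 + 907\right) - 1690 = 644 - 1690 = -1046$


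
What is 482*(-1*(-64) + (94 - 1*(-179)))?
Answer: 162434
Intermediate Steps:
482*(-1*(-64) + (94 - 1*(-179))) = 482*(64 + (94 + 179)) = 482*(64 + 273) = 482*337 = 162434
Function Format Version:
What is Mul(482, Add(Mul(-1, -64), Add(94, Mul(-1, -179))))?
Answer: 162434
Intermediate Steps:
Mul(482, Add(Mul(-1, -64), Add(94, Mul(-1, -179)))) = Mul(482, Add(64, Add(94, 179))) = Mul(482, Add(64, 273)) = Mul(482, 337) = 162434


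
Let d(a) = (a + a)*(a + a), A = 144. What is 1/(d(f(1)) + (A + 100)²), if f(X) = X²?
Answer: 1/59540 ≈ 1.6795e-5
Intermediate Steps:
d(a) = 4*a² (d(a) = (2*a)*(2*a) = 4*a²)
1/(d(f(1)) + (A + 100)²) = 1/(4*(1²)² + (144 + 100)²) = 1/(4*1² + 244²) = 1/(4*1 + 59536) = 1/(4 + 59536) = 1/59540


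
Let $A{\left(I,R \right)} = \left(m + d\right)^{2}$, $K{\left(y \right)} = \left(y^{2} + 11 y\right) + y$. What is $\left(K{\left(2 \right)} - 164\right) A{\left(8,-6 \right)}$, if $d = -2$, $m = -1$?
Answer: $-1224$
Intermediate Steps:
$K{\left(y \right)} = y^{2} + 12 y$
$A{\left(I,R \right)} = 9$ ($A{\left(I,R \right)} = \left(-1 - 2\right)^{2} = \left(-3\right)^{2} = 9$)
$\left(K{\left(2 \right)} - 164\right) A{\left(8,-6 \right)} = \left(2 \left(12 + 2\right) - 164\right) 9 = \left(2 \cdot 14 - 164\right) 9 = \left(28 - 164\right) 9 = \left(-136\right) 9 = -1224$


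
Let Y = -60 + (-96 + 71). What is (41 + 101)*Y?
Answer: -12070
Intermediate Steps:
Y = -85 (Y = -60 - 25 = -85)
(41 + 101)*Y = (41 + 101)*(-85) = 142*(-85) = -12070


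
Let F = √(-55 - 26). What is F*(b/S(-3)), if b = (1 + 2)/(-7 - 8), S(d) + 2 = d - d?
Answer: 9*I/10 ≈ 0.9*I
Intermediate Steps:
S(d) = -2 (S(d) = -2 + (d - d) = -2 + 0 = -2)
b = -⅕ (b = 3/(-15) = 3*(-1/15) = -⅕ ≈ -0.20000)
F = 9*I (F = √(-81) = 9*I ≈ 9.0*I)
F*(b/S(-3)) = (9*I)*(-⅕/(-2)) = (9*I)*(-⅕*(-½)) = (9*I)*(⅒) = 9*I/10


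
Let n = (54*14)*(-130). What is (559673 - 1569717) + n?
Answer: -1108324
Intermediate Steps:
n = -98280 (n = 756*(-130) = -98280)
(559673 - 1569717) + n = (559673 - 1569717) - 98280 = -1010044 - 98280 = -1108324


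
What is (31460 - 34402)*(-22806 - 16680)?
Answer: 116167812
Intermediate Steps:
(31460 - 34402)*(-22806 - 16680) = -2942*(-39486) = 116167812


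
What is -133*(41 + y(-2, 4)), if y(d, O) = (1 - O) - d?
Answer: -5320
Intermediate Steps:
y(d, O) = 1 - O - d
-133*(41 + y(-2, 4)) = -133*(41 + (1 - 1*4 - 1*(-2))) = -133*(41 + (1 - 4 + 2)) = -133*(41 - 1) = -133*40 = -5320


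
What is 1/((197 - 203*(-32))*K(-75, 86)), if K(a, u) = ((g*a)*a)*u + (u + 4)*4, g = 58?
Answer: 1/187791256980 ≈ 5.3251e-12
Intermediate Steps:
K(a, u) = 16 + 4*u + 58*u*a² (K(a, u) = ((58*a)*a)*u + (u + 4)*4 = (58*a²)*u + (4 + u)*4 = 58*u*a² + (16 + 4*u) = 16 + 4*u + 58*u*a²)
1/((197 - 203*(-32))*K(-75, 86)) = 1/((197 - 203*(-32))*(16 + 4*86 + 58*86*(-75)²)) = 1/((197 + 6496)*(16 + 344 + 58*86*5625)) = 1/(6693*(16 + 344 + 28057500)) = (1/6693)/28057860 = (1/6693)*(1/28057860) = 1/187791256980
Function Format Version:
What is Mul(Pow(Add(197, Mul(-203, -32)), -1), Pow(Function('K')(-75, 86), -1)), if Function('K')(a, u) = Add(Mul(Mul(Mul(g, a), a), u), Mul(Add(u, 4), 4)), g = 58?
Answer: Rational(1, 187791256980) ≈ 5.3251e-12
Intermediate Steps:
Function('K')(a, u) = Add(16, Mul(4, u), Mul(58, u, Pow(a, 2))) (Function('K')(a, u) = Add(Mul(Mul(Mul(58, a), a), u), Mul(Add(u, 4), 4)) = Add(Mul(Mul(58, Pow(a, 2)), u), Mul(Add(4, u), 4)) = Add(Mul(58, u, Pow(a, 2)), Add(16, Mul(4, u))) = Add(16, Mul(4, u), Mul(58, u, Pow(a, 2))))
Mul(Pow(Add(197, Mul(-203, -32)), -1), Pow(Function('K')(-75, 86), -1)) = Mul(Pow(Add(197, Mul(-203, -32)), -1), Pow(Add(16, Mul(4, 86), Mul(58, 86, Pow(-75, 2))), -1)) = Mul(Pow(Add(197, 6496), -1), Pow(Add(16, 344, Mul(58, 86, 5625)), -1)) = Mul(Pow(6693, -1), Pow(Add(16, 344, 28057500), -1)) = Mul(Rational(1, 6693), Pow(28057860, -1)) = Mul(Rational(1, 6693), Rational(1, 28057860)) = Rational(1, 187791256980)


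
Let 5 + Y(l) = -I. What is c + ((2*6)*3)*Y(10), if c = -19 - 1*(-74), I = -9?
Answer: 199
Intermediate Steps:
c = 55 (c = -19 + 74 = 55)
Y(l) = 4 (Y(l) = -5 - 1*(-9) = -5 + 9 = 4)
c + ((2*6)*3)*Y(10) = 55 + ((2*6)*3)*4 = 55 + (12*3)*4 = 55 + 36*4 = 55 + 144 = 199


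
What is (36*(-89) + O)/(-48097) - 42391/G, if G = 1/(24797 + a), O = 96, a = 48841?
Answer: -21448434294474/6871 ≈ -3.1216e+9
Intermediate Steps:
G = 1/73638 (G = 1/(24797 + 48841) = 1/73638 ≈ 1.3580e-5)
(36*(-89) + O)/(-48097) - 42391/G = (36*(-89) + 96)/(-48097) - 42391/1/73638 = (-3204 + 96)*(-1/48097) - 42391*73638 = -3108*(-1/48097) - 3121588458 = 444/6871 - 3121588458 = -21448434294474/6871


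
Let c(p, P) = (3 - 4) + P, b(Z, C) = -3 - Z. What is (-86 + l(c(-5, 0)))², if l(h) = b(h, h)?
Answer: 7744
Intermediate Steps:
c(p, P) = -1 + P
l(h) = -3 - h
(-86 + l(c(-5, 0)))² = (-86 + (-3 - (-1 + 0)))² = (-86 + (-3 - 1*(-1)))² = (-86 + (-3 + 1))² = (-86 - 2)² = (-88)² = 7744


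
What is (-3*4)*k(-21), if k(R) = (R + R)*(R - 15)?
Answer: -18144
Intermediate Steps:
k(R) = 2*R*(-15 + R) (k(R) = (2*R)*(-15 + R) = 2*R*(-15 + R))
(-3*4)*k(-21) = (-3*4)*(2*(-21)*(-15 - 21)) = -24*(-21)*(-36) = -12*1512 = -18144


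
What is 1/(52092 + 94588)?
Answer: 1/146680 ≈ 6.8176e-6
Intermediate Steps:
1/(52092 + 94588) = 1/146680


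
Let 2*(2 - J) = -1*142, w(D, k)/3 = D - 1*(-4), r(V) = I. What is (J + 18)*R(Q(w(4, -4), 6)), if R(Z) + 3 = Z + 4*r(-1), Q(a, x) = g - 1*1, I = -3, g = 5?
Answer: -1001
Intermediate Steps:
r(V) = -3
w(D, k) = 12 + 3*D (w(D, k) = 3*(D - 1*(-4)) = 3*(D + 4) = 3*(4 + D) = 12 + 3*D)
Q(a, x) = 4 (Q(a, x) = 5 - 1*1 = 5 - 1 = 4)
R(Z) = -15 + Z (R(Z) = -3 + (Z + 4*(-3)) = -3 + (Z - 12) = -3 + (-12 + Z) = -15 + Z)
J = 73 (J = 2 - (-1)*142/2 = 2 - ½*(-142) = 2 + 71 = 73)
(J + 18)*R(Q(w(4, -4), 6)) = (73 + 18)*(-15 + 4) = 91*(-11) = -1001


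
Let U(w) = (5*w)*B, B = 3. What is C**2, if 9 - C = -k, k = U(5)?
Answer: 7056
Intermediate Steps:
U(w) = 15*w (U(w) = (5*w)*3 = 15*w)
k = 75 (k = 15*5 = 75)
C = 84 (C = 9 - (-1)*75 = 9 - 1*(-75) = 9 + 75 = 84)
C**2 = 84**2 = 7056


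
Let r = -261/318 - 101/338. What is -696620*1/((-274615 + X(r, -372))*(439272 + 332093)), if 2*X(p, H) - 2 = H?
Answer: 34831/10598555100 ≈ 3.2864e-6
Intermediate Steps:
r = -10028/8957 (r = -261*1/318 - 101*1/338 = -87/106 - 101/338 = -10028/8957 ≈ -1.1196)
X(p, H) = 1 + H/2
-696620*1/((-274615 + X(r, -372))*(439272 + 332093)) = -696620*1/((-274615 + (1 + (½)*(-372)))*(439272 + 332093)) = -696620*1/(771365*(-274615 + (1 - 186))) = -696620*1/(771365*(-274615 - 185)) = -696620/((-274800*771365)) = -696620/(-211971102000) = -696620*(-1/211971102000) = 34831/10598555100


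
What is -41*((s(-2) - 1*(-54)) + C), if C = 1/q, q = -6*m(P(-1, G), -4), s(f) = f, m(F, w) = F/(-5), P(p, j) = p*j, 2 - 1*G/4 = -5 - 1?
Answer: -409139/192 ≈ -2130.9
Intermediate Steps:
G = 32 (G = 8 - 4*(-5 - 1) = 8 - 4*(-6) = 8 + 24 = 32)
P(p, j) = j*p
m(F, w) = -F/5 (m(F, w) = F*(-⅕) = -F/5)
q = -192/5 (q = -(-6)*32*(-1)/5 = -(-6)*(-32)/5 = -6*32/5 = -192/5 ≈ -38.400)
C = -5/192 (C = 1/(-192/5) = -5/192 ≈ -0.026042)
-41*((s(-2) - 1*(-54)) + C) = -41*((-2 - 1*(-54)) - 5/192) = -41*((-2 + 54) - 5/192) = -41*(52 - 5/192) = -41*9979/192 = -409139/192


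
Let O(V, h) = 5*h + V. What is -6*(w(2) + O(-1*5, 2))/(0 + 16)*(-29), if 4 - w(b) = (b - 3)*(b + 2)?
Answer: 1131/8 ≈ 141.38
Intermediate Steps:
O(V, h) = V + 5*h
w(b) = 4 - (-3 + b)*(2 + b) (w(b) = 4 - (b - 3)*(b + 2) = 4 - (-3 + b)*(2 + b))
-6*(w(2) + O(-1*5, 2))/(0 + 16)*(-29) = -6*((10 + 2 - 1*2**2) + (-1*5 + 5*2))/(0 + 16)*(-29) = -6*((10 + 2 - 1*4) + (-5 + 10))/16*(-29) = -6*((10 + 2 - 4) + 5)/16*(-29) = -6*(8 + 5)/16*(-29) = -78/16*(-29) = -6*13/16*(-29) = -39/8*(-29) = 1131/8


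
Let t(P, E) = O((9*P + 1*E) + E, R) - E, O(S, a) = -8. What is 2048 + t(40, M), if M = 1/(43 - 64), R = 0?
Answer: 42841/21 ≈ 2040.0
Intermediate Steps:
M = -1/21 (M = 1/(-21) = -1/21 ≈ -0.047619)
t(P, E) = -8 - E
2048 + t(40, M) = 2048 + (-8 - 1*(-1/21)) = 2048 + (-8 + 1/21) = 2048 - 167/21 = 42841/21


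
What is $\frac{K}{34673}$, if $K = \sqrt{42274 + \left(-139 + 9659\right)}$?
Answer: $\frac{\sqrt{51794}}{34673} \approx 0.0065637$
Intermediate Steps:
$K = \sqrt{51794}$ ($K = \sqrt{42274 + 9520} = \sqrt{51794} \approx 227.58$)
$\frac{K}{34673} = \frac{\sqrt{51794}}{34673}$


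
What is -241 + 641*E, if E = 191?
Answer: 122190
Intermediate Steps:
-241 + 641*E = -241 + 641*191 = -241 + 122431 = 122190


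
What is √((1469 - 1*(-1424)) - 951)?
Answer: √1942 ≈ 44.068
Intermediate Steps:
√((1469 - 1*(-1424)) - 951) = √((1469 + 1424) - 951) = √(2893 - 951) = √1942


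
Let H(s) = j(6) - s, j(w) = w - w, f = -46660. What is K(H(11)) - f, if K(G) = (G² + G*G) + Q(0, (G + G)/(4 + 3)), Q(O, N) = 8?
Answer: 46910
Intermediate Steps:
j(w) = 0
H(s) = -s (H(s) = 0 - s = -s)
K(G) = 8 + 2*G² (K(G) = (G² + G*G) + 8 = (G² + G²) + 8 = 2*G² + 8 = 8 + 2*G²)
K(H(11)) - f = (8 + 2*(-1*11)²) - 1*(-46660) = (8 + 2*(-11)²) + 46660 = (8 + 2*121) + 46660 = (8 + 242) + 46660 = 250 + 46660 = 46910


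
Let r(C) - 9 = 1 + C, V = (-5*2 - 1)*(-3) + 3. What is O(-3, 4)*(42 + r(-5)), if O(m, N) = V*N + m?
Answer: 6627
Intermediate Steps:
V = 36 (V = (-10 - 1)*(-3) + 3 = -11*(-3) + 3 = 33 + 3 = 36)
O(m, N) = m + 36*N (O(m, N) = 36*N + m = m + 36*N)
r(C) = 10 + C (r(C) = 9 + (1 + C) = 10 + C)
O(-3, 4)*(42 + r(-5)) = (-3 + 36*4)*(42 + (10 - 5)) = (-3 + 144)*(42 + 5) = 141*47 = 6627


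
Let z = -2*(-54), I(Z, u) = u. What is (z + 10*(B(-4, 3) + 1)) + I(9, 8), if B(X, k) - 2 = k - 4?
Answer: 136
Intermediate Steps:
B(X, k) = -2 + k (B(X, k) = 2 + (k - 4) = 2 + (-4 + k) = -2 + k)
z = 108
(z + 10*(B(-4, 3) + 1)) + I(9, 8) = (108 + 10*((-2 + 3) + 1)) + 8 = (108 + 10*(1 + 1)) + 8 = (108 + 10*2) + 8 = (108 + 20) + 8 = 128 + 8 = 136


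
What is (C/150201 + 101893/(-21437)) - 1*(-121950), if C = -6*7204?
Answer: 130881851382923/1073286279 ≈ 1.2195e+5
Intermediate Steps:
C = -43224
(C/150201 + 101893/(-21437)) - 1*(-121950) = (-43224/150201 + 101893/(-21437)) - 1*(-121950) = (-43224*1/150201 + 101893*(-1/21437)) + 121950 = (-14408/50067 - 101893/21437) + 121950 = -5410341127/1073286279 + 121950 = 130881851382923/1073286279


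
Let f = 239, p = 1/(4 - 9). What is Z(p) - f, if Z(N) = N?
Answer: -1196/5 ≈ -239.20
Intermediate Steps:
p = -⅕ (p = 1/(-5) = -⅕ ≈ -0.20000)
Z(p) - f = -⅕ - 1*239 = -⅕ - 239 = -1196/5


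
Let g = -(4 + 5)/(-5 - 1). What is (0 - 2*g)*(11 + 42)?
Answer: -159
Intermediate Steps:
g = 3/2 (g = -9/(-6) = -9*(-1)/6 = -1*(-3/2) = 3/2 ≈ 1.5000)
(0 - 2*g)*(11 + 42) = (0 - 2*3/2)*(11 + 42) = (0 - 3)*53 = -3*53 = -159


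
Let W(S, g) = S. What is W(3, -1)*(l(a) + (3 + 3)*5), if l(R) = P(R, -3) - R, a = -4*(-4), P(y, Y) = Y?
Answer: 33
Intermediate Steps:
a = 16
l(R) = -3 - R
W(3, -1)*(l(a) + (3 + 3)*5) = 3*((-3 - 1*16) + (3 + 3)*5) = 3*((-3 - 16) + 6*5) = 3*(-19 + 30) = 3*11 = 33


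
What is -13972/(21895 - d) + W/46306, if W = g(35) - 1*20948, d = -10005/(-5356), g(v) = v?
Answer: -5917515014287/5429823732190 ≈ -1.0898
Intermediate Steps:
d = 10005/5356 (d = -10005*(-1/5356) = 10005/5356 ≈ 1.8680)
W = -20913 (W = 35 - 1*20948 = 35 - 20948 = -20913)
-13972/(21895 - d) + W/46306 = -13972/(21895 - 1*10005/5356) - 20913/46306 = -13972/(21895 - 10005/5356) - 20913*1/46306 = -13972/117259615/5356 - 20913/46306 = -13972*5356/117259615 - 20913/46306 = -74834032/117259615 - 20913/46306 = -5917515014287/5429823732190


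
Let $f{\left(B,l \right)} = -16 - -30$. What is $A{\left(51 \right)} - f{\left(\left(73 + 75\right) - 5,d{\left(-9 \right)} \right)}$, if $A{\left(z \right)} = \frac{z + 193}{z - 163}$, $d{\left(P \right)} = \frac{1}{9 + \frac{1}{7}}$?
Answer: $- \frac{453}{28} \approx -16.179$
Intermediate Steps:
$d{\left(P \right)} = \frac{7}{64}$ ($d{\left(P \right)} = \frac{1}{9 + \frac{1}{7}} = \frac{1}{\frac{64}{7}} = \frac{7}{64}$)
$A{\left(z \right)} = \frac{193 + z}{-163 + z}$
$f{\left(B,l \right)} = 14$ ($f{\left(B,l \right)} = -16 + 30 = 14$)
$A{\left(51 \right)} - f{\left(\left(73 + 75\right) - 5,d{\left(-9 \right)} \right)} = \frac{193 + 51}{-163 + 51} - 14 = \frac{1}{-112} \cdot 244 - 14 = \left(- \frac{1}{112}\right) 244 - 14 = - \frac{61}{28} - 14 = - \frac{453}{28}$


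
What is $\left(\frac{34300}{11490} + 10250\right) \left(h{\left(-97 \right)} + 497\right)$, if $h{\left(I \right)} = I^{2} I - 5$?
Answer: $- \frac{10746112463080}{1149} \approx -9.3526 \cdot 10^{9}$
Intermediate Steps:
$h{\left(I \right)} = -5 + I^{3}$ ($h{\left(I \right)} = I^{3} - 5 = -5 + I^{3}$)
$\left(\frac{34300}{11490} + 10250\right) \left(h{\left(-97 \right)} + 497\right) = \left(\frac{34300}{11490} + 10250\right) \left(\left(-5 + \left(-97\right)^{3}\right) + 497\right) = \left(34300 \cdot \frac{1}{11490} + 10250\right) \left(\left(-5 - 912673\right) + 497\right) = \left(\frac{3430}{1149} + 10250\right) \left(-912678 + 497\right) = \frac{11780680}{1149} \left(-912181\right) = - \frac{10746112463080}{1149}$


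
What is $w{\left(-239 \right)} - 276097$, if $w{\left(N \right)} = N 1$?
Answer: $-276336$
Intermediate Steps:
$w{\left(N \right)} = N$
$w{\left(-239 \right)} - 276097 = -239 - 276097 = -276336$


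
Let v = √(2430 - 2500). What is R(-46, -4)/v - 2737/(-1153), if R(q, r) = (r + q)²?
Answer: 2737/1153 - 250*I*√70/7 ≈ 2.3738 - 298.81*I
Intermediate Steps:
R(q, r) = (q + r)²
v = I*√70 (v = √(-70) = I*√70 ≈ 8.3666*I)
R(-46, -4)/v - 2737/(-1153) = (-46 - 4)²/((I*√70)) - 2737/(-1153) = (-50)²*(-I*√70/70) - 2737*(-1/1153) = 2500*(-I*√70/70) + 2737/1153 = -250*I*√70/7 + 2737/1153 = 2737/1153 - 250*I*√70/7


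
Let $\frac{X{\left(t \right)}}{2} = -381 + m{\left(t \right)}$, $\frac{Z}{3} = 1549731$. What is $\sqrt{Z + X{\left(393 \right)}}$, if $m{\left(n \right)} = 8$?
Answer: $\sqrt{4648447} \approx 2156.0$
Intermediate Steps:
$Z = 4649193$ ($Z = 3 \cdot 1549731 = 4649193$)
$X{\left(t \right)} = -746$ ($X{\left(t \right)} = 2 \left(-381 + 8\right) = 2 \left(-373\right) = -746$)
$\sqrt{Z + X{\left(393 \right)}} = \sqrt{4649193 - 746} = \sqrt{4648447}$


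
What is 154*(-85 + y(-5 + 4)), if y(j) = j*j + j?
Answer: -13090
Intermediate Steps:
y(j) = j + j² (y(j) = j² + j = j + j²)
154*(-85 + y(-5 + 4)) = 154*(-85 + (-5 + 4)*(1 + (-5 + 4))) = 154*(-85 - (1 - 1)) = 154*(-85 - 1*0) = 154*(-85 + 0) = 154*(-85) = -13090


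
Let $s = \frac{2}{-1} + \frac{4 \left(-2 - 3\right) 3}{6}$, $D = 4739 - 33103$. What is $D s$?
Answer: $340368$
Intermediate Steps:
$D = -28364$
$s = -12$ ($s = 2 \left(-1\right) + 4 \left(-2 - 3\right) 3 \cdot \frac{1}{6} = -2 + 4 \left(-5\right) 3 \cdot \frac{1}{6} = -2 + \left(-20\right) 3 \cdot \frac{1}{6} = -2 - 10 = -12$)
$D s = \left(-28364\right) \left(-12\right) = 340368$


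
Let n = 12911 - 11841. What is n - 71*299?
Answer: -20159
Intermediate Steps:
n = 1070
n - 71*299 = 1070 - 71*299 = 1070 - 1*21229 = 1070 - 21229 = -20159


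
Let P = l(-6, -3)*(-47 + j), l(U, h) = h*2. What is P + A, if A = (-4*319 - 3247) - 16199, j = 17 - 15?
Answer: -20452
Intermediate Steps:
j = 2
l(U, h) = 2*h
P = 270 (P = (2*(-3))*(-47 + 2) = -6*(-45) = 270)
A = -20722 (A = (-1276 - 3247) - 16199 = -4523 - 16199 = -20722)
P + A = 270 - 20722 = -20452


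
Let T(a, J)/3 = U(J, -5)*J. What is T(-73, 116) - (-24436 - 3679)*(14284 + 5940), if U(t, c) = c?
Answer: 568596020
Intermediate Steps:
T(a, J) = -15*J (T(a, J) = 3*(-5*J) = -15*J)
T(-73, 116) - (-24436 - 3679)*(14284 + 5940) = -15*116 - (-24436 - 3679)*(14284 + 5940) = -1740 - (-28115)*20224 = -1740 - 1*(-568597760) = -1740 + 568597760 = 568596020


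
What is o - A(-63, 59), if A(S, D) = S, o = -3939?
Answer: -3876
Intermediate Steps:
o - A(-63, 59) = -3939 - 1*(-63) = -3939 + 63 = -3876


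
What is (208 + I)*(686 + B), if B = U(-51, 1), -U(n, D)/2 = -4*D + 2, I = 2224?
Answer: 1678080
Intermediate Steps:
U(n, D) = -4 + 8*D (U(n, D) = -2*(-4*D + 2) = -2*(2 - 4*D) = -4 + 8*D)
B = 4 (B = -4 + 8*1 = -4 + 8 = 4)
(208 + I)*(686 + B) = (208 + 2224)*(686 + 4) = 2432*690 = 1678080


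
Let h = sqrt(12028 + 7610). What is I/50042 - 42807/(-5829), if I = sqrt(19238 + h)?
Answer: 14269/1943 + sqrt(19238 + 3*sqrt(2182))/50042 ≈ 7.3466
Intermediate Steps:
h = 3*sqrt(2182) (h = sqrt(19638) = 3*sqrt(2182) ≈ 140.14)
I = sqrt(19238 + 3*sqrt(2182)) ≈ 139.21
I/50042 - 42807/(-5829) = sqrt(19238 + 3*sqrt(2182))/50042 - 42807/(-5829) = sqrt(19238 + 3*sqrt(2182))*(1/50042) - 42807*(-1/5829) = sqrt(19238 + 3*sqrt(2182))/50042 + 14269/1943 = 14269/1943 + sqrt(19238 + 3*sqrt(2182))/50042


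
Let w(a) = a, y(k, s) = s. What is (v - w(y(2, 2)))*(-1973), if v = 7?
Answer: -9865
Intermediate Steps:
(v - w(y(2, 2)))*(-1973) = (7 - 1*2)*(-1973) = (7 - 2)*(-1973) = 5*(-1973) = -9865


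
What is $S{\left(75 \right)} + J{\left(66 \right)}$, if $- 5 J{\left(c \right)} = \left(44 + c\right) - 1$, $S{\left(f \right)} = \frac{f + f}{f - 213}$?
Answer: $- \frac{2632}{115} \approx -22.887$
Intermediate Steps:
$S{\left(f \right)} = \frac{2 f}{-213 + f}$
$J{\left(c \right)} = - \frac{43}{5} - \frac{c}{5}$ ($J{\left(c \right)} = - \frac{\left(44 + c\right) - 1}{5} = - \frac{43 + c}{5} = - \frac{43}{5} - \frac{c}{5}$)
$S{\left(75 \right)} + J{\left(66 \right)} = 2 \cdot 75 \frac{1}{-213 + 75} - \frac{109}{5} = 2 \cdot 75 \frac{1}{-138} - \frac{109}{5} = 2 \cdot 75 \left(- \frac{1}{138}\right) - \frac{109}{5} = - \frac{25}{23} - \frac{109}{5} = - \frac{2632}{115}$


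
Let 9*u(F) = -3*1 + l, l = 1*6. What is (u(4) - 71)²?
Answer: 44944/9 ≈ 4993.8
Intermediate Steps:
l = 6
u(F) = ⅓ (u(F) = (-3*1 + 6)/9 = (-3 + 6)/9 = (⅑)*3 = ⅓)
(u(4) - 71)² = (⅓ - 71)² = (-212/3)² = 44944/9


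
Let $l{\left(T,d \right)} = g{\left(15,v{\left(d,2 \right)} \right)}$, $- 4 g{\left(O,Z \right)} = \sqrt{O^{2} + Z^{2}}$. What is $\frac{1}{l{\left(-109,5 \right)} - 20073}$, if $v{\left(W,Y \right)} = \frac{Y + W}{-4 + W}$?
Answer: $- \frac{160584}{3223402495} + \frac{2 \sqrt{274}}{3223402495} \approx -4.9808 \cdot 10^{-5}$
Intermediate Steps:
$v{\left(W,Y \right)} = \frac{W + Y}{-4 + W}$
$g{\left(O,Z \right)} = - \frac{\sqrt{O^{2} + Z^{2}}}{4}$
$l{\left(T,d \right)} = - \frac{\sqrt{225 + \frac{\left(2 + d\right)^{2}}{\left(-4 + d\right)^{2}}}}{4}$ ($l{\left(T,d \right)} = - \frac{\sqrt{15^{2} + \left(\frac{d + 2}{-4 + d}\right)^{2}}}{4} = - \frac{\sqrt{225 + \left(\frac{2 + d}{-4 + d}\right)^{2}}}{4} = - \frac{\sqrt{225 + \frac{\left(2 + d\right)^{2}}{\left(-4 + d\right)^{2}}}}{4}$)
$\frac{1}{l{\left(-109,5 \right)} - 20073} = \frac{1}{- \frac{\sqrt{225 + \frac{\left(2 + 5\right)^{2}}{\left(-4 + 5\right)^{2}}}}{4} - 20073} = \frac{1}{- \frac{\sqrt{225 + 1^{-2} \cdot 7^{2}}}{4} - 20073} = \frac{1}{- \frac{\sqrt{225 + 1 \cdot 49}}{4} - 20073} = \frac{1}{- \frac{\sqrt{225 + 49}}{4} - 20073} = \frac{1}{- \frac{\sqrt{274}}{4} - 20073} = \frac{1}{-20073 - \frac{\sqrt{274}}{4}}$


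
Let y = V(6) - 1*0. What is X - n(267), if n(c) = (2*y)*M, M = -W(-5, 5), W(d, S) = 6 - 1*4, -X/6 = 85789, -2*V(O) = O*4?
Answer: -514782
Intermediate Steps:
V(O) = -2*O (V(O) = -O*4/2 = -2*O)
X = -514734 (X = -6*85789 = -514734)
W(d, S) = 2 (W(d, S) = 6 - 4 = 2)
y = -12 (y = -2*6 - 1*0 = -12 + 0 = -12)
M = -2 (M = -1*2 = -2)
n(c) = 48 (n(c) = (2*(-12))*(-2) = -24*(-2) = 48)
X - n(267) = -514734 - 1*48 = -514734 - 48 = -514782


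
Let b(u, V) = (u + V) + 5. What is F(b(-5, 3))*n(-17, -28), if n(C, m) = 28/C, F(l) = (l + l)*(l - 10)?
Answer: 1176/17 ≈ 69.177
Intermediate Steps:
b(u, V) = 5 + V + u (b(u, V) = (V + u) + 5 = 5 + V + u)
F(l) = 2*l*(-10 + l) (F(l) = (2*l)*(-10 + l) = 2*l*(-10 + l))
F(b(-5, 3))*n(-17, -28) = (2*(5 + 3 - 5)*(-10 + (5 + 3 - 5)))*(28/(-17)) = (2*3*(-10 + 3))*(28*(-1/17)) = (2*3*(-7))*(-28/17) = -42*(-28/17) = 1176/17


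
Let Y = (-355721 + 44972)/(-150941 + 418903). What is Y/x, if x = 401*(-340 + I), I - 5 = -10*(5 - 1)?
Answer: 103583/13431595250 ≈ 7.7119e-6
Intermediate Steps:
Y = -310749/267962 ≈ -1.1597
I = -35 (I = 5 - 10*(5 - 1) = 5 - 10*4 = 5 - 40 = -35)
x = -150375 (x = 401*(-340 - 35) = 401*(-375) = -150375)
Y/x = -310749/267962/(-150375) = -310749/267962*(-1/150375) = 103583/13431595250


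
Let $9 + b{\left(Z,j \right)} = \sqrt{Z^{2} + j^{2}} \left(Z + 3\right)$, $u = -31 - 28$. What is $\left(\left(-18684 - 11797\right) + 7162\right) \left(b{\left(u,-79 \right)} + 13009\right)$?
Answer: $-303147000 + 1305864 \sqrt{9722} \approx -1.7439 \cdot 10^{8}$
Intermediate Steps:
$u = -59$
$b{\left(Z,j \right)} = -9 + \sqrt{Z^{2} + j^{2}} \left(3 + Z\right)$ ($b{\left(Z,j \right)} = -9 + \sqrt{Z^{2} + j^{2}} \left(Z + 3\right) = -9 + \sqrt{Z^{2} + j^{2}} \left(3 + Z\right)$)
$\left(\left(-18684 - 11797\right) + 7162\right) \left(b{\left(u,-79 \right)} + 13009\right) = \left(\left(-18684 - 11797\right) + 7162\right) \left(\left(-9 + 3 \sqrt{\left(-59\right)^{2} + \left(-79\right)^{2}} - 59 \sqrt{\left(-59\right)^{2} + \left(-79\right)^{2}}\right) + 13009\right) = \left(\left(-18684 - 11797\right) + 7162\right) \left(\left(-9 + 3 \sqrt{3481 + 6241} - 59 \sqrt{3481 + 6241}\right) + 13009\right) = \left(-30481 + 7162\right) \left(\left(-9 + 3 \sqrt{9722} - 59 \sqrt{9722}\right) + 13009\right) = - 23319 \left(\left(-9 - 56 \sqrt{9722}\right) + 13009\right) = - 23319 \left(13000 - 56 \sqrt{9722}\right) = -303147000 + 1305864 \sqrt{9722}$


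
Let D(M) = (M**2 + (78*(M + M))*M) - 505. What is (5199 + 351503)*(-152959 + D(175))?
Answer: 1660326888022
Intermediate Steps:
D(M) = -505 + 157*M**2 (D(M) = (M**2 + (78*(2*M))*M) - 505 = (M**2 + (156*M)*M) - 505 = (M**2 + 156*M**2) - 505 = 157*M**2 - 505 = -505 + 157*M**2)
(5199 + 351503)*(-152959 + D(175)) = (5199 + 351503)*(-152959 + (-505 + 157*175**2)) = 356702*(-152959 + (-505 + 157*30625)) = 356702*(-152959 + (-505 + 4808125)) = 356702*(-152959 + 4807620) = 356702*4654661 = 1660326888022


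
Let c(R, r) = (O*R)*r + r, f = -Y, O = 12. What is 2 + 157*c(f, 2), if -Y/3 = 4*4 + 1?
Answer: 192484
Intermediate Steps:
Y = -51 (Y = -3*(4*4 + 1) = -3*(16 + 1) = -3*17 = -51)
f = 51 (f = -1*(-51) = 51)
c(R, r) = r + 12*R*r (c(R, r) = (12*R)*r + r = 12*R*r + r = r + 12*R*r)
2 + 157*c(f, 2) = 2 + 157*(2*(1 + 12*51)) = 2 + 157*(2*(1 + 612)) = 2 + 157*(2*613) = 2 + 157*1226 = 2 + 192482 = 192484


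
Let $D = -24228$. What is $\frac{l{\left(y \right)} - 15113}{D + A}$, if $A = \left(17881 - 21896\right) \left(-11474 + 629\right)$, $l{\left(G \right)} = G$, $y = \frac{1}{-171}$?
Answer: $- \frac{2584324}{7441654437} \approx -0.00034728$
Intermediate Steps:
$y = - \frac{1}{171} \approx -0.005848$
$A = 43542675$ ($A = \left(-4015\right) \left(-10845\right) = 43542675$)
$\frac{l{\left(y \right)} - 15113}{D + A} = \frac{- \frac{1}{171} - 15113}{-24228 + 43542675} = - \frac{2584324}{171 \cdot 43518447} = \left(- \frac{2584324}{171}\right) \frac{1}{43518447} = - \frac{2584324}{7441654437}$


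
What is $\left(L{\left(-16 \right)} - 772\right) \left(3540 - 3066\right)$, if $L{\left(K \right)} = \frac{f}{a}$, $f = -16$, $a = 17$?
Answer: $- \frac{6228360}{17} \approx -3.6637 \cdot 10^{5}$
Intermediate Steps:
$L{\left(K \right)} = - \frac{16}{17}$
$\left(L{\left(-16 \right)} - 772\right) \left(3540 - 3066\right) = \left(- \frac{16}{17} - 772\right) \left(3540 - 3066\right) = \left(- \frac{13140}{17}\right) 474 = - \frac{6228360}{17}$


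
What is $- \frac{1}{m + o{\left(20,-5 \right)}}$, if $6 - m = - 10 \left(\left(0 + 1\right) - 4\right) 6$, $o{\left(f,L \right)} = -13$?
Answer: $\frac{1}{187} \approx 0.0053476$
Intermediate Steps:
$m = -174$ ($m = 6 - - 10 \left(\left(0 + 1\right) - 4\right) 6 = 6 - - 10 \left(1 - 4\right) 6 = 6 - \left(-10\right) \left(-3\right) 6 = 6 - 30 \cdot 6 = 6 - 180 = -174$)
$- \frac{1}{m + o{\left(20,-5 \right)}} = - \frac{1}{-174 - 13} = - \frac{1}{-187} = \left(-1\right) \left(- \frac{1}{187}\right) = \frac{1}{187}$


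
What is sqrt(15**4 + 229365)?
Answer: 3*sqrt(31110) ≈ 529.14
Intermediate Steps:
sqrt(15**4 + 229365) = sqrt(50625 + 229365) = sqrt(279990) = 3*sqrt(31110)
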